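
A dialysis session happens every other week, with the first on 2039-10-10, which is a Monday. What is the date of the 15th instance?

The 15th occurrence is 14 intervals after the first: 14 × 14 = 196 days after 2039-10-10.
October has 31 days — 21 days to the end of October leaves 175.
November has 30 days (145 left).
December has 31 days (114 left).
January has 31 days (83 left).
February has 29 days (54 left).
March has 31 days (23 left).
23 days into April → 2040-04-23.

2040-04-23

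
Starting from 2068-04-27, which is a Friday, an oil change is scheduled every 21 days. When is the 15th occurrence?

2069-02-15

The 15th occurrence is 14 intervals after the first: 14 × 21 = 294 days after 2068-04-27.
April has 30 days — 3 days to the end of April leaves 291.
May has 31 days (260 left).
June has 30 days (230 left).
July has 31 days (199 left).
August has 31 days (168 left).
September has 30 days (138 left).
October has 31 days (107 left).
November has 30 days (77 left).
December has 31 days (46 left).
January has 31 days (15 left).
15 days into February → 2069-02-15.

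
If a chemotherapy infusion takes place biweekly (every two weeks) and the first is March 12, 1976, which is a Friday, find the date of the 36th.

July 15, 1977

The 36th occurrence is 35 intervals after the first: 35 × 14 = 490 days after March 12, 1976.
March has 31 days — 19 days to the end of March leaves 471.
From end of March to end of 1976 is 275 days (196 left).
January has 31 days (165 left).
February has 28 days (137 left).
March has 31 days (106 left).
April has 30 days (76 left).
May has 31 days (45 left).
June has 30 days (15 left).
15 days into July → July 15, 1977.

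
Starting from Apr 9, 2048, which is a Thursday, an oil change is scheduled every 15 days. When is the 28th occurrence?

May 19, 2049

The 28th occurrence is 27 intervals after the first: 27 × 15 = 405 days after Apr 9, 2048.
Apr has 30 days — 21 days to the end of Apr leaves 384.
May has 31 days (353 left).
Jun has 30 days (323 left).
Jul has 31 days (292 left).
Aug has 31 days (261 left).
Sep has 30 days (231 left).
Oct has 31 days (200 left).
Nov has 30 days (170 left).
Dec has 31 days (139 left).
Jan has 31 days (108 left).
Feb has 28 days (80 left).
Mar has 31 days (49 left).
Apr has 30 days (19 left).
19 days into May → May 19, 2049.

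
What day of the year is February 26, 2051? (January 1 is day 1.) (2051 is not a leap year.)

57

Days in months before February: 31 = 31.
Plus 26 days into February → day 57.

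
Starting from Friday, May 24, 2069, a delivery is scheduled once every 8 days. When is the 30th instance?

January 11, 2070

The 30th occurrence is 29 intervals after the first: 29 × 8 = 232 days after May 24, 2069.
May has 31 days — 7 days to the end of May leaves 225.
June has 30 days (195 left).
July has 31 days (164 left).
August has 31 days (133 left).
September has 30 days (103 left).
October has 31 days (72 left).
November has 30 days (42 left).
December has 31 days (11 left).
11 days into January → January 11, 2070.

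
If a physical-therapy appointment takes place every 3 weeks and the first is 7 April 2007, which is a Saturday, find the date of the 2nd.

28 April 2007

The 2nd occurrence is 1 interval after the first: 1 × 21 = 21 days after 7 April 2007.
21 days later is 28 April 2007.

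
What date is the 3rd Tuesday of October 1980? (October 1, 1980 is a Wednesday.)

October 1980 begins on a Wednesday, so the first Tuesday is October 7 (6 days later).
The 3rd Tuesday is 2 weeks later: 7 + 14 = 21.

1980-10-21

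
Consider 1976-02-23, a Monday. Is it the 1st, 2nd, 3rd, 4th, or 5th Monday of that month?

4th

Day 23 falls in week ⌈23/7⌉ of the month.
Days 1–7 hold the 1st Monday, 8–14 the 2nd, 15–21 the 3rd, 22–28 the 4th, 29–31 the 5th.
23 is in the range for the 4th.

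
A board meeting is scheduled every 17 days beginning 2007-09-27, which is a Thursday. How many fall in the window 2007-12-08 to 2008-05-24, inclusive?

10

Occurrences land 17·i days after 2007-09-27 for i = 0, 1, 2, …
2007-12-08 is 72 days after the start; 72 ÷ 17 = 4 remainder 4; since the remainder is 4, round up to i = 5. First occurrence in the window: #6 on 2007-12-21 (5×17 = 85 days in).
2008-05-24 is 240 days after the start; 240 ÷ 17 = 14 remainder 2. Last occurrence in the window: #15 on 2008-05-22.
Occurrences #6 through #15: 10 in total.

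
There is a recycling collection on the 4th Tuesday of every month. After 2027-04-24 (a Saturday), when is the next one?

April 2027 starts on a Thursday; its first Tuesday is the 6th, so the 4th Tuesday is the 27th — 2027-04-27.
2027-04-27 is after 2027-04-24, so that is the next one.

2027-04-27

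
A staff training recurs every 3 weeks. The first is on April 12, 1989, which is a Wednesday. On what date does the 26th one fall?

The 26th occurrence is 25 intervals after the first: 25 × 21 = 525 days after April 12, 1989.
April has 30 days — 18 days to the end of April leaves 507.
From end of April to end of 1989 is 245 days (262 left).
January has 31 days (231 left).
February has 28 days (203 left).
March has 31 days (172 left).
April has 30 days (142 left).
May has 31 days (111 left).
June has 30 days (81 left).
July has 31 days (50 left).
August has 31 days (19 left).
19 days into September → September 19, 1990.

September 19, 1990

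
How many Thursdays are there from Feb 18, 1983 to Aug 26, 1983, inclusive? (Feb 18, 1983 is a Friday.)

27

Feb 18, 1983 is a Friday; the first Thursday on or after it is Feb 24, 1983 (6 days later).
From Feb 24, 1983 to Aug 26, 1983: 4 + 31 + 30 + 31 + 30 + 31 + 26 = 183 days (rest of Feb, Mar, Apr, May, Jun, Jul, Aug).
183 ÷ 7 = 26 full weeks with remainder 1, so 26 more Thursdays after the first → 27.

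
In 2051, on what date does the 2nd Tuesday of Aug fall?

Aug 8, 2051

Aug 2051 begins on a Tuesday, so the first Tuesday is Aug 1.
The 2nd Tuesday is 1 weeks later: 1 + 7 = 8.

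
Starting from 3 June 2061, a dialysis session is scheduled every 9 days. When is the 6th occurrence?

18 July 2061

The 6th occurrence is 5 intervals after the first: 5 × 9 = 45 days after 3 June 2061.
June has 30 days — 27 days to the end of June leaves 18.
18 days into July → 18 July 2061.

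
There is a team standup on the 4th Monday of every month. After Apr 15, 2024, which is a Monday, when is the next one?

Apr 2024 starts on a Monday; its first Monday is the 1st, so the 4th Monday is the 22nd — Apr 22, 2024.
Apr 22, 2024 is after Apr 15, 2024, so that is the next one.

Apr 22, 2024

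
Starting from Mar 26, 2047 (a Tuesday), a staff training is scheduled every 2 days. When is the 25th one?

The 25th occurrence is 24 intervals after the first: 24 × 2 = 48 days after Mar 26, 2047.
Mar has 31 days — 5 days to the end of Mar leaves 43.
Apr has 30 days (13 left).
13 days into May → May 13, 2047.

May 13, 2047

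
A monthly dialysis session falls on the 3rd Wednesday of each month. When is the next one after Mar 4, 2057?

Mar 21, 2057

Mar 2057 starts on a Thursday; its first Wednesday is the 7th, so the 3rd Wednesday is the 21st — Mar 21, 2057.
Mar 21, 2057 is after Mar 4, 2057, so that is the next one.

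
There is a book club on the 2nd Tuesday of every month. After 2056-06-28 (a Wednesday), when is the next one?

2056-07-11

June 2056 starts on a Thursday; its first Tuesday is the 6th, so the 2nd Tuesday is the 13th — 2056-06-13.
That is not after 2056-06-28, so look at July 2056.
July 2056 starts on a Saturday; its first Tuesday is the 4th, so the 2nd Tuesday is the 11th — 2056-07-11.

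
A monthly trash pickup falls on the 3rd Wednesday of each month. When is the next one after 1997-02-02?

1997-02-19

February 1997 starts on a Saturday; its first Wednesday is the 5th, so the 3rd Wednesday is the 19th — 1997-02-19.
1997-02-19 is after 1997-02-02, so that is the next one.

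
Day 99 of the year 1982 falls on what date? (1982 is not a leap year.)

1982-04-09

January has 31 days (99 − 31 = 68 remain).
February has 28 days (68 − 28 = 40 remain).
March has 31 days (40 − 31 = 9 remain).
9 into April → April 9.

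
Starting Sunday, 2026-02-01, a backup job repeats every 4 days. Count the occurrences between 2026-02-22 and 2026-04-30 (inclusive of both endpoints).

Occurrences land 4·i days after 2026-02-01 for i = 0, 1, 2, …
2026-02-22 is 21 days after the start; 21 ÷ 4 = 5 remainder 1; since the remainder is 1, round up to i = 6. First occurrence in the window: #7 on 2026-02-25 (6×4 = 24 days in).
2026-04-30 is 88 days after the start; 88 ÷ 4 = 22 remainder 0. Last occurrence in the window: #23 on 2026-04-30.
Occurrences #7 through #23: 17 in total.

17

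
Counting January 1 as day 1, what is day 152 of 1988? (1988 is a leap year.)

January has 31 days (152 − 31 = 121 remain).
February has 29 days (121 − 29 = 92 remain).
March has 31 days (92 − 31 = 61 remain).
April has 30 days (61 − 30 = 31 remain).
31 into May → May 31.

1988-05-31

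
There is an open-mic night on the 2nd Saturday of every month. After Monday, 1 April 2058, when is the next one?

April 2058 starts on a Monday; its first Saturday is the 6th, so the 2nd Saturday is the 13th — 13 April 2058.
13 April 2058 is after 1 April 2058, so that is the next one.

13 April 2058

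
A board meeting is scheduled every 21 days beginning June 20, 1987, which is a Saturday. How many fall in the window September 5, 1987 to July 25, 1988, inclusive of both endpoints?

Occurrences land 21·i days after June 20, 1987 for i = 0, 1, 2, …
September 5, 1987 is 77 days after the start; 77 ÷ 21 = 3 remainder 14; since the remainder is 14, round up to i = 4. First occurrence in the window: #5 on September 12, 1987 (4×21 = 84 days in).
July 25, 1988 is 401 days after the start; 401 ÷ 21 = 19 remainder 2. Last occurrence in the window: #20 on July 23, 1988.
Occurrences #5 through #20: 16 in total.

16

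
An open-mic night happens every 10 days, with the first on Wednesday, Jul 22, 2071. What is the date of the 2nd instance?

Aug 1, 2071

The 2nd occurrence is 1 interval after the first: 1 × 10 = 10 days after Jul 22, 2071.
Jul has 31 days — 9 days to the end of Jul leaves 1.
1 day into Aug → Aug 1, 2071.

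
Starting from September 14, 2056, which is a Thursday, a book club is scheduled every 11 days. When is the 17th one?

The 17th occurrence is 16 intervals after the first: 16 × 11 = 176 days after September 14, 2056.
September has 30 days — 16 days to the end of September leaves 160.
October has 31 days (129 left).
November has 30 days (99 left).
December has 31 days (68 left).
January has 31 days (37 left).
February has 28 days (9 left).
9 days into March → March 9, 2057.

March 9, 2057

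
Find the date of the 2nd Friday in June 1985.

1985-06-14

The first Friday of June 1985 is June 7.
The 2nd Friday is 1 weeks later: 7 + 7 = 14.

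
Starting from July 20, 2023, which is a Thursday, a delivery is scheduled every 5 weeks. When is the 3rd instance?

September 28, 2023

The 3rd occurrence is 2 intervals after the first: 2 × 35 = 70 days after July 20, 2023.
July has 31 days — 11 days to the end of July leaves 59.
August has 31 days (28 left).
28 days into September → September 28, 2023.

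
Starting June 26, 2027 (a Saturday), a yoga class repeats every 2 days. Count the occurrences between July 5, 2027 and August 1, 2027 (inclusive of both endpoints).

14

Occurrences land 2·i days after June 26, 2027 for i = 0, 1, 2, …
July 5, 2027 is 9 days after the start; 9 ÷ 2 = 4 remainder 1; since the remainder is 1, round up to i = 5. First occurrence in the window: #6 on July 6, 2027 (5×2 = 10 days in).
August 1, 2027 is 36 days after the start; 36 ÷ 2 = 18 remainder 0. Last occurrence in the window: #19 on August 1, 2027.
Occurrences #6 through #19: 14 in total.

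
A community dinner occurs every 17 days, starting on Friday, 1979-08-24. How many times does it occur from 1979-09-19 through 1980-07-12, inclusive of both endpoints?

18

Occurrences land 17·i days after 1979-08-24 for i = 0, 1, 2, …
1979-09-19 is 26 days after the start; 26 ÷ 17 = 1 remainder 9; since the remainder is 9, round up to i = 2. First occurrence in the window: #3 on 1979-09-27 (2×17 = 34 days in).
1980-07-12 is 323 days after the start; 323 ÷ 17 = 19 remainder 0. Last occurrence in the window: #20 on 1980-07-12.
Occurrences #3 through #20: 18 in total.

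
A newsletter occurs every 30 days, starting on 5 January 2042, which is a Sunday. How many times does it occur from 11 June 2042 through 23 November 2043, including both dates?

17

Occurrences land 30·i days after 5 January 2042 for i = 0, 1, 2, …
11 June 2042 is 157 days after the start; 157 ÷ 30 = 5 remainder 7; since the remainder is 7, round up to i = 6. First occurrence in the window: #7 on 4 July 2042 (6×30 = 180 days in).
23 November 2043 is 687 days after the start; 687 ÷ 30 = 22 remainder 27. Last occurrence in the window: #23 on 27 October 2043.
Occurrences #7 through #23: 17 in total.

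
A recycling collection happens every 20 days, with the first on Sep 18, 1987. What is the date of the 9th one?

The 9th occurrence is 8 intervals after the first: 8 × 20 = 160 days after Sep 18, 1987.
Sep has 30 days — 12 days to the end of Sep leaves 148.
Oct has 31 days (117 left).
Nov has 30 days (87 left).
Dec has 31 days (56 left).
Jan has 31 days (25 left).
25 days into Feb → Feb 25, 1988.

Feb 25, 1988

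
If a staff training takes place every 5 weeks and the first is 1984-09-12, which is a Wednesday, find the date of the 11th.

The 11th occurrence is 10 intervals after the first: 10 × 35 = 350 days after 1984-09-12.
September has 30 days — 18 days to the end of September leaves 332.
October has 31 days (301 left).
November has 30 days (271 left).
December has 31 days (240 left).
January has 31 days (209 left).
February has 28 days (181 left).
March has 31 days (150 left).
April has 30 days (120 left).
May has 31 days (89 left).
June has 30 days (59 left).
July has 31 days (28 left).
28 days into August → 1985-08-28.

1985-08-28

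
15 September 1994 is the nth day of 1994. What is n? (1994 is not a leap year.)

Days in months before September: 31 + 28 + 31 + 30 + 31 + 30 + 31 + 31 = 243.
Plus 15 days into September → day 258.

258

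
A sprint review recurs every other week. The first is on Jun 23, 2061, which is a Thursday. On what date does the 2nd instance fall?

The 2nd occurrence is 1 interval after the first: 1 × 14 = 14 days after Jun 23, 2061.
Jun has 30 days — 7 days to the end of Jun leaves 7.
7 days into Jul → Jul 7, 2061.

Jul 7, 2061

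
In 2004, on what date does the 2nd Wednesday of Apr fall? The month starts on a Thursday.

Apr 14, 2004

Apr 2004 begins on a Thursday, so the first Wednesday is Apr 7 (6 days later).
The 2nd Wednesday is 1 weeks later: 7 + 7 = 14.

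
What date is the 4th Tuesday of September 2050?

The first Tuesday of September 2050 is September 6.
The 4th Tuesday is 3 weeks later: 6 + 21 = 27.

September 27, 2050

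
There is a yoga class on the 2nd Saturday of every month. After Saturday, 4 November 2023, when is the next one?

November 2023 starts on a Wednesday; its first Saturday is the 4th, so the 2nd Saturday is the 11th — 11 November 2023.
11 November 2023 is after 4 November 2023, so that is the next one.

11 November 2023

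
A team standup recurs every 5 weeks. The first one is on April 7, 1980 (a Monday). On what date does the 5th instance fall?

August 25, 1980

The 5th occurrence is 4 intervals after the first: 4 × 35 = 140 days after April 7, 1980.
April has 30 days — 23 days to the end of April leaves 117.
May has 31 days (86 left).
June has 30 days (56 left).
July has 31 days (25 left).
25 days into August → August 25, 1980.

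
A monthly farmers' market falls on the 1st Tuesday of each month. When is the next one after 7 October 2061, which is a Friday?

October 2061 starts on a Saturday, so its 1st Tuesday is 4 October 2061 (3 days in).
That is not after 7 October 2061, so look at November 2061.
November 2061 starts on a Tuesday, so its 1st Tuesday is 1 November 2061.

1 November 2061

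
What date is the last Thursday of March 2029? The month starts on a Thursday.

March 29, 2029

March 2029 begins on a Thursday, so the first Thursday is March 1.
March 2029 has 31 days. Adding weeks: 1, 8, 15, 22, 29 — the last one ≤ 31 is the 29th.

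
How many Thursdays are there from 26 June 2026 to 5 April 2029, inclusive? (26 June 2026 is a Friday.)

145

26 June 2026 is a Friday; the first Thursday on or after it is 2 July 2026 (6 days later).
From 2 July 2026 to 5 April 2029: 182 + 365 + 366 + 95 = 1008 days (rest of 2026, 2027, 2028, to 5 April 2029 in 2029).
1008 ÷ 7 = 144 full weeks with remainder 0, so 144 more Thursdays after the first → 145.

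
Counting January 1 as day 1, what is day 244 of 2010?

January has 31 days (244 − 31 = 213 remain).
February has 28 days (213 − 28 = 185 remain).
March has 31 days (185 − 31 = 154 remain).
April has 30 days (154 − 30 = 124 remain).
May has 31 days (124 − 31 = 93 remain).
June has 30 days (93 − 30 = 63 remain).
July has 31 days (63 − 31 = 32 remain).
August has 31 days (32 − 31 = 1 remain).
1 into September → September 1.

September 1, 2010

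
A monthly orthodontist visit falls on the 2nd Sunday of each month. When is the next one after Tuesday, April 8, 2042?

April 13, 2042

April 2042 starts on a Tuesday; its first Sunday is the 6th, so the 2nd Sunday is the 13th — April 13, 2042.
April 13, 2042 is after April 8, 2042, so that is the next one.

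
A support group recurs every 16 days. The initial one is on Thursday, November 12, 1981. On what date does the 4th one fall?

The 4th occurrence is 3 intervals after the first: 3 × 16 = 48 days after November 12, 1981.
November has 30 days — 18 days to the end of November leaves 30.
30 days into December → December 30, 1981.

December 30, 1981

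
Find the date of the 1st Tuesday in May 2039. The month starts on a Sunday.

May 2039 begins on a Sunday, so the first Tuesday is May 3 (2 days later).

2039-05-03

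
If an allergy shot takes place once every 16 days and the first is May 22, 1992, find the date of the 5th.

The 5th occurrence is 4 intervals after the first: 4 × 16 = 64 days after May 22, 1992.
May has 31 days — 9 days to the end of May leaves 55.
Jun has 30 days (25 left).
25 days into Jul → Jul 25, 1992.

Jul 25, 1992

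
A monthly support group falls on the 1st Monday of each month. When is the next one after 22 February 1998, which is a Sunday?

February 1998 starts on a Sunday, so its 1st Monday is 2 February 1998 (1 day in).
That is not after 22 February 1998, so look at March 1998.
March 1998 starts on a Sunday, so its 1st Monday is 2 March 1998 (1 day in).

2 March 1998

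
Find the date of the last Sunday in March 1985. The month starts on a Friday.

March 1985 begins on a Friday, so the first Sunday is March 3 (2 days later).
March 1985 has 31 days. Adding weeks: 3, 10, 17, 24, 31 — the last one ≤ 31 is the 31st.

March 31, 1985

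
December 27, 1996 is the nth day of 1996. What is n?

362

Days in months before December: 31 + 29 + 31 + 30 + 31 + 30 + 31 + 31 + 30 + 31 + 30 = 335.
Plus 27 days into December → day 362.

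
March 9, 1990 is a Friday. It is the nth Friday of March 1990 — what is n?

Day 9 falls in week ⌈9/7⌉ of the month.
Days 1–7 hold the 1st Friday, 8–14 the 2nd, 15–21 the 3rd, 22–28 the 4th, 29–31 the 5th.
9 is in the range for the 2nd.

2nd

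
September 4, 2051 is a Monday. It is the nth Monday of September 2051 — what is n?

Day 4 falls in week ⌈4/7⌉ of the month.
Days 1–7 hold the 1st Monday, 8–14 the 2nd, 15–21 the 3rd, 22–28 the 4th, 29–31 the 5th.
4 is in the range for the 1st.

1st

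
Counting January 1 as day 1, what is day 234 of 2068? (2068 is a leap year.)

Jan has 31 days (234 − 31 = 203 remain).
Feb has 29 days (203 − 29 = 174 remain).
Mar has 31 days (174 − 31 = 143 remain).
Apr has 30 days (143 − 30 = 113 remain).
May has 31 days (113 − 31 = 82 remain).
Jun has 30 days (82 − 30 = 52 remain).
Jul has 31 days (52 − 31 = 21 remain).
21 into Aug → Aug 21.

Aug 21, 2068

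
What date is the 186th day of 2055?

January has 31 days (186 − 31 = 155 remain).
February has 28 days (155 − 28 = 127 remain).
March has 31 days (127 − 31 = 96 remain).
April has 30 days (96 − 30 = 66 remain).
May has 31 days (66 − 31 = 35 remain).
June has 30 days (35 − 30 = 5 remain).
5 into July → July 5.

July 5, 2055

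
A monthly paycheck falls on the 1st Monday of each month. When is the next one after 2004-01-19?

January 2004 starts on a Thursday, so its 1st Monday is 2004-01-05 (4 days in).
That is not after 2004-01-19, so look at February 2004.
February 2004 starts on a Sunday, so its 1st Monday is 2004-02-02 (1 day in).

2004-02-02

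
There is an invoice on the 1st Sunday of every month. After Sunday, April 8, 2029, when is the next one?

May 6, 2029

April 2029 starts on a Sunday, so its 1st Sunday is April 1, 2029.
That is not after April 8, 2029, so look at May 2029.
May 2029 starts on a Tuesday, so its 1st Sunday is May 6, 2029 (5 days in).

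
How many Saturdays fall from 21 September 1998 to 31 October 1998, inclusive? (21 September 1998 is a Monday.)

21 September 1998 is a Monday; the first Saturday on or after it is 26 September 1998 (5 days later).
From 26 September 1998 to 31 October 1998: 4 + 31 = 35 days (rest of September, October).
35 ÷ 7 = 5 full weeks with remainder 0, so 5 more Saturdays after the first → 6.

6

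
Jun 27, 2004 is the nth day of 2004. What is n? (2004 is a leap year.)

Days in months before Jun: 31 + 29 + 31 + 30 + 31 = 152.
Plus 27 days into Jun → day 179.

179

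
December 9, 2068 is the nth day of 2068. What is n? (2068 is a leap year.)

Days in months before December: 31 + 29 + 31 + 30 + 31 + 30 + 31 + 31 + 30 + 31 + 30 = 335.
Plus 9 days into December → day 344.

344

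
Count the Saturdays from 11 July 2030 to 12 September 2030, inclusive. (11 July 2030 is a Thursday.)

9

11 July 2030 is a Thursday; the first Saturday on or after it is 13 July 2030 (2 days later).
From 13 July 2030 to 12 September 2030: 18 + 31 + 12 = 61 days (rest of July, August, September).
61 ÷ 7 = 8 full weeks with remainder 5, so 8 more Saturdays after the first → 9.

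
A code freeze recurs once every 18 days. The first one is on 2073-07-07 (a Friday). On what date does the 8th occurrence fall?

2073-11-10

The 8th occurrence is 7 intervals after the first: 7 × 18 = 126 days after 2073-07-07.
July has 31 days — 24 days to the end of July leaves 102.
August has 31 days (71 left).
September has 30 days (41 left).
October has 31 days (10 left).
10 days into November → 2073-11-10.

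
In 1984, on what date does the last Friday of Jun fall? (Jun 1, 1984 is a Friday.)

Jun 29, 1984

Jun 1984 begins on a Friday, so the first Friday is Jun 1.
Jun 1984 has 30 days. Adding weeks: 1, 8, 15, 22, 29 — the last one ≤ 30 is the 29th.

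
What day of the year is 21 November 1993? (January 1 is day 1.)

Days in months before November: 31 + 28 + 31 + 30 + 31 + 30 + 31 + 31 + 30 + 31 = 304.
Plus 21 days into November → day 325.

325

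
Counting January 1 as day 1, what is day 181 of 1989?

January has 31 days (181 − 31 = 150 remain).
February has 28 days (150 − 28 = 122 remain).
March has 31 days (122 − 31 = 91 remain).
April has 30 days (91 − 30 = 61 remain).
May has 31 days (61 − 31 = 30 remain).
30 into June → June 30.

30 June 1989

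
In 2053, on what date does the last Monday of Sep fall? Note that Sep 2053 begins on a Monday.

Sep 2053 begins on a Monday, so the first Monday is Sep 1.
Sep 2053 has 30 days. Adding weeks: 1, 8, 15, 22, 29 — the last one ≤ 30 is the 29th.

Sep 29, 2053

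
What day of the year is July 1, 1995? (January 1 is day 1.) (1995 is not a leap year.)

Days in months before July: 31 + 28 + 31 + 30 + 31 + 30 = 181.
Plus 1 day into July → day 182.

182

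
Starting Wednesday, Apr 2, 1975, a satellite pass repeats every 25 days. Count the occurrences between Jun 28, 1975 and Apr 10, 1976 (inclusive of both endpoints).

Occurrences land 25·i days after Apr 2, 1975 for i = 0, 1, 2, …
Jun 28, 1975 is 87 days after the start; 87 ÷ 25 = 3 remainder 12; since the remainder is 12, round up to i = 4. First occurrence in the window: #5 on Jul 11, 1975 (4×25 = 100 days in).
Apr 10, 1976 is 374 days after the start; 374 ÷ 25 = 14 remainder 24. Last occurrence in the window: #15 on Mar 17, 1976.
Occurrences #5 through #15: 11 in total.

11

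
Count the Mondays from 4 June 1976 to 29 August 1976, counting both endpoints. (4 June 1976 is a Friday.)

4 June 1976 is a Friday; the first Monday on or after it is 7 June 1976 (3 days later).
From 7 June 1976 to 29 August 1976: 23 + 31 + 29 = 83 days (rest of June, July, August).
83 ÷ 7 = 11 full weeks with remainder 6, so 11 more Mondays after the first → 12.

12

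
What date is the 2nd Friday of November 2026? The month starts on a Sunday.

November 2026 begins on a Sunday, so the first Friday is November 6 (5 days later).
The 2nd Friday is 1 weeks later: 6 + 7 = 13.

2026-11-13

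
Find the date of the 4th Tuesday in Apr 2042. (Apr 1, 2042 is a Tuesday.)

Apr 22, 2042

Apr 2042 begins on a Tuesday, so the first Tuesday is Apr 1.
The 4th Tuesday is 3 weeks later: 1 + 21 = 22.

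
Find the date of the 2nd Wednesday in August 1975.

The first Wednesday of August 1975 is August 6.
The 2nd Wednesday is 1 weeks later: 6 + 7 = 13.

August 13, 1975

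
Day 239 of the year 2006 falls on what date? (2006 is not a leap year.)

January has 31 days (239 − 31 = 208 remain).
February has 28 days (208 − 28 = 180 remain).
March has 31 days (180 − 31 = 149 remain).
April has 30 days (149 − 30 = 119 remain).
May has 31 days (119 − 31 = 88 remain).
June has 30 days (88 − 30 = 58 remain).
July has 31 days (58 − 31 = 27 remain).
27 into August → August 27.

August 27, 2006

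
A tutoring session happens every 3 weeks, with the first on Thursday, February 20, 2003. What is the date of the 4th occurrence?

April 24, 2003

The 4th occurrence is 3 intervals after the first: 3 × 21 = 63 days after February 20, 2003.
February has 28 days — 8 days to the end of February leaves 55.
March has 31 days (24 left).
24 days into April → April 24, 2003.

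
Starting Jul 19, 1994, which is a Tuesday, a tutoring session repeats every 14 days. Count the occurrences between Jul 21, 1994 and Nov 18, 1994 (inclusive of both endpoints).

8

Occurrences land 14·i days after Jul 19, 1994 for i = 0, 1, 2, …
Jul 21, 1994 is 2 days after the start; 2 ÷ 14 = 0 remainder 2; since the remainder is 2, round up to i = 1. First occurrence in the window: #2 on Aug 2, 1994 (1×14 = 14 days in).
Nov 18, 1994 is 122 days after the start; 122 ÷ 14 = 8 remainder 10. Last occurrence in the window: #9 on Nov 8, 1994.
Occurrences #2 through #9: 8 in total.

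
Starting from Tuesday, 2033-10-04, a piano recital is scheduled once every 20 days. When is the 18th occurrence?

2034-09-09

The 18th occurrence is 17 intervals after the first: 17 × 20 = 340 days after 2033-10-04.
October has 31 days — 27 days to the end of October leaves 313.
November has 30 days (283 left).
December has 31 days (252 left).
January has 31 days (221 left).
February has 28 days (193 left).
March has 31 days (162 left).
April has 30 days (132 left).
May has 31 days (101 left).
June has 30 days (71 left).
July has 31 days (40 left).
August has 31 days (9 left).
9 days into September → 2034-09-09.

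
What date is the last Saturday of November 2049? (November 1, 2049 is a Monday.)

November 2049 begins on a Monday, so the first Saturday is November 6 (5 days later).
November 2049 has 30 days. Adding weeks: 6, 13, 20, 27 — the last one ≤ 30 is the 27th.

2049-11-27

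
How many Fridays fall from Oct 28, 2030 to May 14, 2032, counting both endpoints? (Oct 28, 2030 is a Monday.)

81

Oct 28, 2030 is a Monday; the first Friday on or after it is Nov 1, 2030 (4 days later).
From Nov 1, 2030 to May 14, 2032: 60 + 365 + 135 = 560 days (rest of 2030, 2031, to May 14, 2032 in 2032).
560 ÷ 7 = 80 full weeks with remainder 0, so 80 more Fridays after the first → 81.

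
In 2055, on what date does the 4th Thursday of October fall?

October 2055 begins on a Friday, so the first Thursday is October 7 (6 days later).
The 4th Thursday is 3 weeks later: 7 + 21 = 28.

2055-10-28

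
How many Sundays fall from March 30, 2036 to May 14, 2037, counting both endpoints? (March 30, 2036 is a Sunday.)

59

March 30, 2036 is a Sunday; the first Sunday on or after it is March 30, 2036.
From March 30, 2036 to May 14, 2037: 276 + 134 = 410 days (rest of 2036, to May 14, 2037 in 2037).
410 ÷ 7 = 58 full weeks with remainder 4, so 58 more Sundays after the first → 59.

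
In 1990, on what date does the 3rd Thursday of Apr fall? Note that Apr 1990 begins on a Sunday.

Apr 19, 1990

Apr 1990 begins on a Sunday, so the first Thursday is Apr 5 (4 days later).
The 3rd Thursday is 2 weeks later: 5 + 14 = 19.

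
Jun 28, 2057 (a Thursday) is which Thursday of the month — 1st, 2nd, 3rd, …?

Day 28 falls in week ⌈28/7⌉ of the month.
Days 1–7 hold the 1st Thursday, 8–14 the 2nd, 15–21 the 3rd, 22–28 the 4th, 29–31 the 5th.
28 is in the range for the 4th.

4th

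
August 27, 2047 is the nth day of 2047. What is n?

239

Days in months before August: 31 + 28 + 31 + 30 + 31 + 30 + 31 = 212.
Plus 27 days into August → day 239.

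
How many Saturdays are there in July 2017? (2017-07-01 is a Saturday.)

5

2017-07-01 is a Saturday; the first Saturday on or after it is 2017-07-01.
From 2017-07-01 to 2017-07-31 is 31 − 1 = 30 days.
30 ÷ 7 = 4 full weeks with remainder 2, so 4 more Saturdays after the first → 5.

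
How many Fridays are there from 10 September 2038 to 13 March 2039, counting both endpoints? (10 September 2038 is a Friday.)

10 September 2038 is a Friday; the first Friday on or after it is 10 September 2038.
From 10 September 2038 to 13 March 2039: 20 + 31 + 30 + 31 + 31 + 28 + 13 = 184 days (rest of September, October, November, December, January, February, March).
184 ÷ 7 = 26 full weeks with remainder 2, so 26 more Fridays after the first → 27.

27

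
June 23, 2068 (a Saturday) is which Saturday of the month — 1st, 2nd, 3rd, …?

4th

Day 23 falls in week ⌈23/7⌉ of the month.
Days 1–7 hold the 1st Saturday, 8–14 the 2nd, 15–21 the 3rd, 22–28 the 4th, 29–31 the 5th.
23 is in the range for the 4th.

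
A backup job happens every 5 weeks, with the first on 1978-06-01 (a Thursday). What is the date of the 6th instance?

1978-11-23

The 6th occurrence is 5 intervals after the first: 5 × 35 = 175 days after 1978-06-01.
June has 30 days — 29 days to the end of June leaves 146.
July has 31 days (115 left).
August has 31 days (84 left).
September has 30 days (54 left).
October has 31 days (23 left).
23 days into November → 1978-11-23.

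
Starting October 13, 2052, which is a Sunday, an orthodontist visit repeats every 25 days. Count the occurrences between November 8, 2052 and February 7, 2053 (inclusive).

3

Occurrences land 25·i days after October 13, 2052 for i = 0, 1, 2, …
November 8, 2052 is 26 days after the start; 26 ÷ 25 = 1 remainder 1; since the remainder is 1, round up to i = 2. First occurrence in the window: #3 on December 2, 2052 (2×25 = 50 days in).
February 7, 2053 is 117 days after the start; 117 ÷ 25 = 4 remainder 17. Last occurrence in the window: #5 on January 21, 2053.
Occurrences #3 through #5: 3 in total.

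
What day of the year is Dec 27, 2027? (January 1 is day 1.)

361

Days in months before Dec: 31 + 28 + 31 + 30 + 31 + 30 + 31 + 31 + 30 + 31 + 30 = 334.
Plus 27 days into Dec → day 361.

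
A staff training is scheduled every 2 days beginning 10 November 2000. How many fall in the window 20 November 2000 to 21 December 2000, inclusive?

16

Occurrences land 2·i days after 10 November 2000 for i = 0, 1, 2, …
20 November 2000 is 10 days after the start; 10 ÷ 2 = 5 remainder 0. First occurrence in the window: #6 on 20 November 2000 (5×2 = 10 days in).
21 December 2000 is 41 days after the start; 41 ÷ 2 = 20 remainder 1. Last occurrence in the window: #21 on 20 December 2000.
Occurrences #6 through #21: 16 in total.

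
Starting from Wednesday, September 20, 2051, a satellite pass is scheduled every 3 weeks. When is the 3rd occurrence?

November 1, 2051

The 3rd occurrence is 2 intervals after the first: 2 × 21 = 42 days after September 20, 2051.
September has 30 days — 10 days to the end of September leaves 32.
October has 31 days (1 left).
1 day into November → November 1, 2051.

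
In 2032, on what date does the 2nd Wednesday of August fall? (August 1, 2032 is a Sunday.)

August 2032 begins on a Sunday, so the first Wednesday is August 4 (3 days later).
The 2nd Wednesday is 1 weeks later: 4 + 7 = 11.

11 August 2032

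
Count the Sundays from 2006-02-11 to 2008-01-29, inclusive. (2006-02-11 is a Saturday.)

103

2006-02-11 is a Saturday; the first Sunday on or after it is 2006-02-12 (1 day later).
From 2006-02-12 to 2008-01-29: 322 + 365 + 29 = 716 days (rest of 2006, 2007, to 2008-01-29 in 2008).
716 ÷ 7 = 102 full weeks with remainder 2, so 102 more Sundays after the first → 103.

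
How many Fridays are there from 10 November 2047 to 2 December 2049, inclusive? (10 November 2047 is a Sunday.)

107

10 November 2047 is a Sunday; the first Friday on or after it is 15 November 2047 (5 days later).
From 15 November 2047 to 2 December 2049: 46 + 366 + 336 = 748 days (rest of 2047, 2048, to 2 December 2049 in 2049).
748 ÷ 7 = 106 full weeks with remainder 6, so 106 more Fridays after the first → 107.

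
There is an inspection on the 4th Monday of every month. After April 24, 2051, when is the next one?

May 22, 2051

April 2051 starts on a Saturday; its first Monday is the 3rd, so the 4th Monday is the 24th — April 24, 2051.
That is not after April 24, 2051, so look at May 2051.
May 2051 starts on a Monday; its first Monday is the 1st, so the 4th Monday is the 22nd — May 22, 2051.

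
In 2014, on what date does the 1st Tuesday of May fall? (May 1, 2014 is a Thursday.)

May 2014 begins on a Thursday, so the first Tuesday is May 6 (5 days later).

May 6, 2014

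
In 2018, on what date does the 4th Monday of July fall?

2018-07-23

The first Monday of July 2018 is July 2.
The 4th Monday is 3 weeks later: 2 + 21 = 23.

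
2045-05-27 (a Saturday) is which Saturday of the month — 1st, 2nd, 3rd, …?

Day 27 falls in week ⌈27/7⌉ of the month.
Days 1–7 hold the 1st Saturday, 8–14 the 2nd, 15–21 the 3rd, 22–28 the 4th, 29–31 the 5th.
27 is in the range for the 4th.

4th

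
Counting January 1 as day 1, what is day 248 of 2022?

January has 31 days (248 − 31 = 217 remain).
February has 28 days (217 − 28 = 189 remain).
March has 31 days (189 − 31 = 158 remain).
April has 30 days (158 − 30 = 128 remain).
May has 31 days (128 − 31 = 97 remain).
June has 30 days (97 − 30 = 67 remain).
July has 31 days (67 − 31 = 36 remain).
August has 31 days (36 − 31 = 5 remain).
5 into September → September 5.

5 September 2022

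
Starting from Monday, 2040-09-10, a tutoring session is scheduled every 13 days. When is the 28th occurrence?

2041-08-27

The 28th occurrence is 27 intervals after the first: 27 × 13 = 351 days after 2040-09-10.
September has 30 days — 20 days to the end of September leaves 331.
October has 31 days (300 left).
November has 30 days (270 left).
December has 31 days (239 left).
January has 31 days (208 left).
February has 28 days (180 left).
March has 31 days (149 left).
April has 30 days (119 left).
May has 31 days (88 left).
June has 30 days (58 left).
July has 31 days (27 left).
27 days into August → 2041-08-27.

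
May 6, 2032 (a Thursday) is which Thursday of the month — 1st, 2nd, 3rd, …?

1st

Day 6 falls in week ⌈6/7⌉ of the month.
Days 1–7 hold the 1st Thursday, 8–14 the 2nd, 15–21 the 3rd, 22–28 the 4th, 29–31 the 5th.
6 is in the range for the 1st.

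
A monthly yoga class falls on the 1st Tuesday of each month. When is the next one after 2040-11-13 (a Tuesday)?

2040-12-04

November 2040 starts on a Thursday, so its 1st Tuesday is 2040-11-06 (5 days in).
That is not after 2040-11-13, so look at December 2040.
December 2040 starts on a Saturday, so its 1st Tuesday is 2040-12-04 (3 days in).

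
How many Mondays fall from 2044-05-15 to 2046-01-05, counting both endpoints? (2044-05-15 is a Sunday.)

86

2044-05-15 is a Sunday; the first Monday on or after it is 2044-05-16 (1 day later).
From 2044-05-16 to 2046-01-05: 229 + 365 + 5 = 599 days (rest of 2044, 2045, to 2046-01-05 in 2046).
599 ÷ 7 = 85 full weeks with remainder 4, so 85 more Mondays after the first → 86.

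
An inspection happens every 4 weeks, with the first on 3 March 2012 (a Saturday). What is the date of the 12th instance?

The 12th occurrence is 11 intervals after the first: 11 × 28 = 308 days after 3 March 2012.
March has 31 days — 28 days to the end of March leaves 280.
April has 30 days (250 left).
May has 31 days (219 left).
June has 30 days (189 left).
July has 31 days (158 left).
August has 31 days (127 left).
September has 30 days (97 left).
October has 31 days (66 left).
November has 30 days (36 left).
December has 31 days (5 left).
5 days into January → 5 January 2013.

5 January 2013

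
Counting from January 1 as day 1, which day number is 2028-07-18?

Days in months before July: 31 + 29 + 31 + 30 + 31 + 30 = 182.
Plus 18 days into July → day 200.

200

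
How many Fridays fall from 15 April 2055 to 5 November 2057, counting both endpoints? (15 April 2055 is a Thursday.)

134

15 April 2055 is a Thursday; the first Friday on or after it is 16 April 2055 (1 day later).
From 16 April 2055 to 5 November 2057: 259 + 366 + 309 = 934 days (rest of 2055, 2056, to 5 November 2057 in 2057).
934 ÷ 7 = 133 full weeks with remainder 3, so 133 more Fridays after the first → 134.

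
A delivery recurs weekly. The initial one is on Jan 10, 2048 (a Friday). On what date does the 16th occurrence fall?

Apr 24, 2048

The 16th occurrence is 15 intervals after the first: 15 × 7 = 105 days after Jan 10, 2048.
Jan has 31 days — 21 days to the end of Jan leaves 84.
Feb has 29 days (55 left).
Mar has 31 days (24 left).
24 days into Apr → Apr 24, 2048.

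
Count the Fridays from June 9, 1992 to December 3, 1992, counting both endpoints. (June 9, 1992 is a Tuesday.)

25

June 9, 1992 is a Tuesday; the first Friday on or after it is June 12, 1992 (3 days later).
From June 12, 1992 to December 3, 1992: 18 + 31 + 31 + 30 + 31 + 30 + 3 = 174 days (rest of June, July, August, September, October, November, December).
174 ÷ 7 = 24 full weeks with remainder 6, so 24 more Fridays after the first → 25.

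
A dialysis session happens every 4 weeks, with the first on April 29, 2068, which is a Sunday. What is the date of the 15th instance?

May 26, 2069

The 15th occurrence is 14 intervals after the first: 14 × 28 = 392 days after April 29, 2068.
April has 30 days — 1 day to the end of April leaves 391.
May has 31 days (360 left).
June has 30 days (330 left).
July has 31 days (299 left).
August has 31 days (268 left).
September has 30 days (238 left).
October has 31 days (207 left).
November has 30 days (177 left).
December has 31 days (146 left).
January has 31 days (115 left).
February has 28 days (87 left).
March has 31 days (56 left).
April has 30 days (26 left).
26 days into May → May 26, 2069.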